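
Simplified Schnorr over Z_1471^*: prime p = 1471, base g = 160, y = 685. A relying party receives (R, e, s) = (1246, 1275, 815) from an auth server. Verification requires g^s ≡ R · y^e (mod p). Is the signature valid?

g^s mod p:
160^2 = 25600 ≡ 593
160^4 ≡ 593^2 = 351649 ≡ 80
160^8 ≡ 80^2 = 6400 ≡ 516
160^16 ≡ 516^2 = 266256 ≡ 5
160^32 ≡ 5^2 = 25
160^64 ≡ 25^2 = 625
160^128 ≡ 625^2 = 390625 ≡ 810
160^256 ≡ 810^2 = 656100 ≡ 34
160^512 ≡ 34^2 = 1156
815 = 512 + 256 + 32 + 8 + 4 + 2 + 1, so 160^815 ≡ 1156·34·25·516·80·593·160 ≡ 183 (mod 1471)
R · y^e mod p:
685^2 = 469225 ≡ 1447
685^4 ≡ 1447^2 = 2093809 ≡ 576
685^8 ≡ 576^2 = 331776 ≡ 801
685^16 ≡ 801^2 = 641601 ≡ 245
685^32 ≡ 245^2 = 60025 ≡ 1185
685^64 ≡ 1185^2 = 1404225 ≡ 891
685^128 ≡ 891^2 = 793881 ≡ 1012
685^256 ≡ 1012^2 = 1024144 ≡ 328
685^512 ≡ 328^2 = 107584 ≡ 201
685^1024 ≡ 201^2 = 40401 ≡ 684
1275 = 1024 + 128 + 64 + 32 + 16 + 8 + 2 + 1, so 685^1275 ≡ 684·1012·891·1185·245·801·1447·685 ≡ 1172 (mod 1471)
1246·1172 = 1460312 ≡ 1080 (mod 1471)
183 ≠ 1080; the check fails.

invalid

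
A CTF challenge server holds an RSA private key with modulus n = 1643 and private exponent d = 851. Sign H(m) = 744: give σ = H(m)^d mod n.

(H(m))^2 ≡ 744^2 = 553536 ≡ 1488
(H(m))^4 ≡ 1488^2 = 2214144 ≡ 1023
(H(m))^8 ≡ 1023^2 = 1046529 ≡ 1581
(H(m))^16 ≡ 1581^2 = 2499561 ≡ 558
(H(m))^32 ≡ 558^2 = 311364 ≡ 837
(H(m))^64 ≡ 837^2 = 700569 ≡ 651
(H(m))^128 ≡ 651^2 = 423801 ≡ 1550
(H(m))^256 ≡ 1550^2 = 2402500 ≡ 434
(H(m))^512 ≡ 434^2 = 188356 ≡ 1054
851 = 512 + 256 + 64 + 16 + 2 + 1, so (H(m))^851 ≡ 1054·434·651·558·1488·744 ≡ 1178 (mod 1643)

1178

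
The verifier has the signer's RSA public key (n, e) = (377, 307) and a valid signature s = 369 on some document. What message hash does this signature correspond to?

47

s^2 ≡ 369^2 = 136161 ≡ 64
s^4 ≡ 64^2 = 4096 ≡ 326
s^8 ≡ 326^2 = 106276 ≡ 339
s^16 ≡ 339^2 = 114921 ≡ 313
s^32 ≡ 313^2 = 97969 ≡ 326
s^64 ≡ 326^2 = 106276 ≡ 339
s^128 ≡ 339^2 = 114921 ≡ 313
s^256 ≡ 313^2 = 97969 ≡ 326
307 = 256 + 32 + 16 + 2 + 1, so s^307 ≡ 326·326·313·64·369 ≡ 47 (mod 377)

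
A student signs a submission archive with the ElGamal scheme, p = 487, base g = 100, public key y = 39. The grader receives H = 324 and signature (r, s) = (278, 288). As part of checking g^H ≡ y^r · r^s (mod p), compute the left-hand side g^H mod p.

232

100^2 = 10000 ≡ 260
100^4 ≡ 260^2 = 67600 ≡ 394
100^8 ≡ 394^2 = 155236 ≡ 370
100^16 ≡ 370^2 = 136900 ≡ 53
100^32 ≡ 53^2 = 2809 ≡ 374
100^64 ≡ 374^2 = 139876 ≡ 107
100^128 ≡ 107^2 = 11449 ≡ 248
100^256 ≡ 248^2 = 61504 ≡ 142
324 = 256 + 64 + 4, so 100^324 ≡ 142·107·394 ≡ 232 (mod 487)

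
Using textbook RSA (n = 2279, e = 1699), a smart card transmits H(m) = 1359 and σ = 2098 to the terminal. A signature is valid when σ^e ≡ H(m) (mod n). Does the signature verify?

Squares mod 2279: σ^1≡2098, σ^2≡855, σ^4≡1745, σ^8≡281, σ^16≡1475, σ^32≡1459, σ^64≡95, σ^128≡2188, σ^256≡1444, σ^512≡2130, σ^1024≡1690
1699 = 1024 + 512 + 128 + 32 + 2 + 1, so σ^1699 ≡ 1690·2130·2188·1459·855·2098 ≡ 1359 (mod 2279)
Since 1359 equals the digest 1359, verification succeeds.

verifies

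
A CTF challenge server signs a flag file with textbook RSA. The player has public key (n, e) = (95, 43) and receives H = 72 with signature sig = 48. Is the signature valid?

valid

sig^2 ≡ 48^2 = 2304 ≡ 24
sig^4 ≡ 24^2 = 576 ≡ 6
sig^8 ≡ 6^2 = 36
sig^16 ≡ 36^2 = 1296 ≡ 61
sig^32 ≡ 61^2 = 3721 ≡ 16
43 = 32 + 8 + 2 + 1, so sig^43 ≡ 16·36·24·48 ≡ 72 (mod 95)
Since 72 equals the digest 72, verification succeeds.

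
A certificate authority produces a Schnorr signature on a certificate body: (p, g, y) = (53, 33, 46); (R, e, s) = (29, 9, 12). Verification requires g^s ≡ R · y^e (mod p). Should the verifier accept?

g^s mod p:
33^12 mod 53 = 28
R · y^e mod p:
46^9 mod 53 = 10
29·10 = 290 ≡ 25 (mod 53)
28 ≠ 25; the check fails.

reject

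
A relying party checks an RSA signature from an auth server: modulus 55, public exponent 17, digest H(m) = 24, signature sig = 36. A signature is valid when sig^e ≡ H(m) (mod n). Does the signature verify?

sig^17 mod 55 = 31
sig^17 mod 55 = 31, but H(m) = 24.

does not verify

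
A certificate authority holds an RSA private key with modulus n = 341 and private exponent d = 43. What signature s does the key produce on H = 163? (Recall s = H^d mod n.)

47

Squares mod 341: H^1≡163, H^2≡312, H^4≡159, H^8≡47, H^16≡163, H^32≡312
43 = 32 + 8 + 2 + 1, so H^43 ≡ 312·47·312·163 ≡ 47 (mod 341)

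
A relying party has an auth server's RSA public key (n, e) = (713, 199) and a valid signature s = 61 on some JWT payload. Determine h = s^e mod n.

61

Squares mod 713: s^1≡61, s^2≡156, s^4≡94, s^8≡280, s^16≡683, s^32≡187, s^64≡32, s^128≡311
199 = 128 + 64 + 4 + 2 + 1, so s^199 ≡ 311·32·94·156·61 ≡ 61 (mod 713)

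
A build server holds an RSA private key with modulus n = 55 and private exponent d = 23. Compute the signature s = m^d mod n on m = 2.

8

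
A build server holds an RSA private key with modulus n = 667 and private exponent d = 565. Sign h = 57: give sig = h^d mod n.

608

Squares mod 667: h^1≡57, h^2≡581, h^4≡59, h^8≡146, h^16≡639, h^32≡117, h^64≡349, h^128≡407, h^256≡233, h^512≡262
565 = 512 + 32 + 16 + 4 + 1, so h^565 ≡ 262·117·639·59·57 ≡ 608 (mod 667)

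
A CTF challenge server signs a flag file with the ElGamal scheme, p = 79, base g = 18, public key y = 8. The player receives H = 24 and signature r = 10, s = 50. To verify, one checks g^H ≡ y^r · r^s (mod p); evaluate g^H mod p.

18^2 = 324 ≡ 8
18^4 ≡ 8^2 = 64
18^8 ≡ 64^2 = 4096 ≡ 67
18^16 ≡ 67^2 = 4489 ≡ 65
24 = 16 + 8, so 18^24 ≡ 65·67 ≡ 10 (mod 79)

10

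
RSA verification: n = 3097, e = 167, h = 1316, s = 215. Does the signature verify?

s^2 ≡ 215^2 = 46225 ≡ 2867
s^4 ≡ 2867^2 = 8219689 ≡ 251
s^8 ≡ 251^2 = 63001 ≡ 1061
s^16 ≡ 1061^2 = 1125721 ≡ 1510
s^32 ≡ 1510^2 = 2280100 ≡ 708
s^64 ≡ 708^2 = 501264 ≡ 2647
s^128 ≡ 2647^2 = 7006609 ≡ 1195
167 = 128 + 32 + 4 + 2 + 1, so s^167 ≡ 1195·708·251·2867·215 ≡ 1316 (mod 3097)
s^167 mod 3097 = 1316 matches h.

verifies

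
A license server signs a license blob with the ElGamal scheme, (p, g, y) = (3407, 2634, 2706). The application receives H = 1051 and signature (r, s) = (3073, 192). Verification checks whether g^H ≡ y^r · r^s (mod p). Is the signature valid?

invalid

Left side g^H mod p:
2634^2 = 6937956 ≡ 1304
2634^4 ≡ 1304^2 = 1700416 ≡ 323
2634^8 ≡ 323^2 = 104329 ≡ 2119
2634^16 ≡ 2119^2 = 4490161 ≡ 3142
2634^32 ≡ 3142^2 = 9872164 ≡ 2085
2634^64 ≡ 2085^2 = 4347225 ≡ 3300
2634^128 ≡ 3300^2 = 10890000 ≡ 1228
2634^256 ≡ 1228^2 = 1507984 ≡ 2090
2634^512 ≡ 2090^2 = 4368100 ≡ 326
2634^1024 ≡ 326^2 = 106276 ≡ 659
1051 = 1024 + 16 + 8 + 2 + 1, so 2634^1051 ≡ 659·3142·2119·1304·2634 ≡ 1259 (mod 3407)
Right side y^r · r^s mod p:
2706^2 = 7322436 ≡ 793
2706^4 ≡ 793^2 = 628849 ≡ 1961
2706^8 ≡ 1961^2 = 3845521 ≡ 2425
2706^16 ≡ 2425^2 = 5880625 ≡ 143
2706^32 ≡ 143^2 = 20449 ≡ 7
2706^64 ≡ 7^2 = 49
2706^128 ≡ 49^2 = 2401
2706^256 ≡ 2401^2 = 5764801 ≡ 157
2706^512 ≡ 157^2 = 24649 ≡ 800
2706^1024 ≡ 800^2 = 640000 ≡ 2891
2706^2048 ≡ 2891^2 = 8357881 ≡ 510
3073 = 2048 + 1024 + 1, so 2706^3073 ≡ 510·2891·2706 ≡ 3145 (mod 3407)
3073^2 = 9443329 ≡ 2532
3073^4 ≡ 2532^2 = 6411024 ≡ 2457
3073^8 ≡ 2457^2 = 6036849 ≡ 3052
3073^16 ≡ 3052^2 = 9314704 ≡ 3373
3073^32 ≡ 3373^2 = 11377129 ≡ 1156
3073^64 ≡ 1156^2 = 1336336 ≡ 792
3073^128 ≡ 792^2 = 627264 ≡ 376
192 = 128 + 64, so 3073^192 ≡ 376·792 ≡ 1383 (mod 3407)
3145·1383 = 4349535 ≡ 2203 (mod 3407)
1259 ≠ 2203, so verification fails.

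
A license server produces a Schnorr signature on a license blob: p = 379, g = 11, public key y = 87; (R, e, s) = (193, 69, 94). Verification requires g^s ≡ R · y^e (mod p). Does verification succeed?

g^s mod p:
11^2 = 121
11^4 ≡ 121^2 = 14641 ≡ 239
11^8 ≡ 239^2 = 57121 ≡ 271
11^16 ≡ 271^2 = 73441 ≡ 294
11^32 ≡ 294^2 = 86436 ≡ 24
11^64 ≡ 24^2 = 576 ≡ 197
94 = 64 + 16 + 8 + 4 + 2, so 11^94 ≡ 197·294·271·239·121 ≡ 61 (mod 379)
R · y^e mod p:
87^2 = 7569 ≡ 368
87^4 ≡ 368^2 = 135424 ≡ 121
87^8 ≡ 121^2 = 14641 ≡ 239
87^16 ≡ 239^2 = 57121 ≡ 271
87^32 ≡ 271^2 = 73441 ≡ 294
87^64 ≡ 294^2 = 86436 ≡ 24
69 = 64 + 4 + 1, so 87^69 ≡ 24·121·87 ≡ 234 (mod 379)
193·234 = 45162 ≡ 61 (mod 379)
61 ≡ 61 (mod 379); signature holds.

passes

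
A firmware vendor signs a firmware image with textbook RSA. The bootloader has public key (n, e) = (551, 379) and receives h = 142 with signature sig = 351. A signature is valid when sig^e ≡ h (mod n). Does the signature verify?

verifies

sig^379 mod 551 = 142
sig^379 mod 551 = 142 matches h.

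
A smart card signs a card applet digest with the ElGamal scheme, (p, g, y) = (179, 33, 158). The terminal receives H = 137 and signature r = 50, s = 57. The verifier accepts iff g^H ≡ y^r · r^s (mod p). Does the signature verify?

Left side g^H mod p:
Squares mod 179: 33^1≡33, 33^2≡15, 33^4≡46, 33^8≡147, 33^16≡129, 33^32≡173, 33^64≡36, 33^128≡43
137 = 128 + 8 + 1, so 33^137 ≡ 43·147·33 ≡ 58 (mod 179)
Right side y^r · r^s mod p:
Squares mod 179: 158^1≡158, 158^2≡83, 158^4≡87, 158^8≡51, 158^16≡95, 158^32≡75
50 = 32 + 16 + 2, so 158^50 ≡ 75·95·83 ≡ 138 (mod 179)
Squares mod 179: 50^1≡50, 50^2≡173, 50^4≡36, 50^8≡43, 50^16≡59, 50^32≡80
57 = 32 + 16 + 8 + 1, so 50^57 ≡ 80·59·43·50 ≡ 132 (mod 179)
138·132 = 18216 ≡ 137 (mod 179)
58 ≠ 137, so verification fails.

does not verify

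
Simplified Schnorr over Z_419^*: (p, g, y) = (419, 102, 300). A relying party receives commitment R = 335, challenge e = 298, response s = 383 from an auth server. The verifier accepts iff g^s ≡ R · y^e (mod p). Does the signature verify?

does not verify

g^s mod p:
Squares mod 419: 102^1≡102, 102^2≡348, 102^4≡13, 102^8≡169, 102^16≡69, 102^32≡152, 102^64≡59, 102^128≡129, 102^256≡300
383 = 256 + 64 + 32 + 16 + 8 + 4 + 2 + 1, so 102^383 ≡ 300·59·152·69·169·13·348·102 ≡ 59 (mod 419)
R · y^e mod p:
Squares mod 419: 300^1≡300, 300^2≡334, 300^4≡102, 300^8≡348, 300^16≡13, 300^32≡169, 300^64≡69, 300^128≡152, 300^256≡59
298 = 256 + 32 + 8 + 2, so 300^298 ≡ 59·169·348·334 ≡ 300 (mod 419)
335·300 = 100500 ≡ 359 (mod 419)
59 ≠ 359; the check fails.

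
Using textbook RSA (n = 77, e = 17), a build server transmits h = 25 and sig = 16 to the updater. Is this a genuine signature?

genuine

sig^2 ≡ 16^2 = 256 ≡ 25
sig^4 ≡ 25^2 = 625 ≡ 9
sig^8 ≡ 9^2 = 81 ≡ 4
sig^16 ≡ 4^2 = 16
17 = 16 + 1, so sig^17 ≡ 16·16 ≡ 25 (mod 77)
Since 25 equals the digest 25, verification succeeds.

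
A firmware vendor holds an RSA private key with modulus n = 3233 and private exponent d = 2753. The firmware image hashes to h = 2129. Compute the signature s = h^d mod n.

h^2 ≡ 2129^2 = 4532641 ≡ 3208
h^4 ≡ 3208^2 = 10291264 ≡ 625
h^8 ≡ 625^2 = 390625 ≡ 2665
h^16 ≡ 2665^2 = 7102225 ≡ 2557
h^32 ≡ 2557^2 = 6538249 ≡ 1123
h^64 ≡ 1123^2 = 1261129 ≡ 259
h^128 ≡ 259^2 = 67081 ≡ 2421
h^256 ≡ 2421^2 = 5861241 ≡ 3045
h^512 ≡ 3045^2 = 9272025 ≡ 3014
h^1024 ≡ 3014^2 = 9084196 ≡ 2699
h^2048 ≡ 2699^2 = 7284601 ≡ 652
2753 = 2048 + 512 + 128 + 64 + 1, so h^2753 ≡ 652·3014·2421·259·2129 ≡ 2283 (mod 3233)

2283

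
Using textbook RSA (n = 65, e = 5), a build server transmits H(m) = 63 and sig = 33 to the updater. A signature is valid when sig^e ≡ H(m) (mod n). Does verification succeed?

sig^2 ≡ 33^2 = 1089 ≡ 49
sig^4 ≡ 49^2 = 2401 ≡ 61
5 = 4 + 1, so sig^5 ≡ 61·33 ≡ 63 (mod 65)
sig^5 mod 65 = 63 matches H(m).

passes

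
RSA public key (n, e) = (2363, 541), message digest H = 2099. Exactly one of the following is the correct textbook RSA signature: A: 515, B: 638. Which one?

B

Candidate A: Squares mod 2363: 515^1≡515, 515^2≡569, 515^4≡30, 515^8≡900, 515^16≡1854, 515^32≡1514, 515^64≡86, 515^128≡307, 515^256≡2092, 515^512≡188; 541 = 512 + 16 + 8 + 4 + 1, so 515^541 ≡ 188·1854·900·30·515 ≡ 1074 (mod 2363)
Candidate B: Squares mod 2363: 638^1≡638, 638^2≡608, 638^4≡1036, 638^8≡494, 638^16≡647, 638^32≡358, 638^64≡562, 638^128≡1565, 638^256≡1157, 638^512≡1191; 541 = 512 + 16 + 8 + 4 + 1, so 638^541 ≡ 1191·647·494·1036·638 ≡ 2099 (mod 2363)
  → matches H = 2099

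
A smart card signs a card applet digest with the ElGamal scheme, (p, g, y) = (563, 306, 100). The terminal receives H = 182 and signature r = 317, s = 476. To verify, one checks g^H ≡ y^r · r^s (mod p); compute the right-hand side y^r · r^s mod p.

Squares mod 563: 100^1≡100, 100^2≡429, 100^4≡503, 100^8≡222, 100^16≡303, 100^32≡40, 100^64≡474, 100^128≡39, 100^256≡395
317 = 256 + 32 + 16 + 8 + 4 + 1, so 100^317 ≡ 395·40·303·222·503·100 ≡ 415 (mod 563)
Squares mod 563: 317^1≡317, 317^2≡275, 317^4≡183, 317^8≡272, 317^16≡231, 317^32≡439, 317^64≡175, 317^128≡223, 317^256≡185
476 = 256 + 128 + 64 + 16 + 8 + 4, so 317^476 ≡ 185·223·175·231·272·183 ≡ 256 (mod 563)
y^r · r^s ≡ 415·256 = 106240 ≡ 396 (mod 563)

396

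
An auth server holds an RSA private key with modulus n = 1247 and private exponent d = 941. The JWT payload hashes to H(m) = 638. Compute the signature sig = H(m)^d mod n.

(H(m))^941 mod 1247 = 522

522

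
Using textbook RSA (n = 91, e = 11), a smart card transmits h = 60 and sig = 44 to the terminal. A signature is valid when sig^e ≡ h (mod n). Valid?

sig^2 ≡ 44^2 = 1936 ≡ 25
sig^4 ≡ 25^2 = 625 ≡ 79
sig^8 ≡ 79^2 = 6241 ≡ 53
11 = 8 + 2 + 1, so sig^11 ≡ 53·25·44 ≡ 60 (mod 91)
Since 60 equals the digest 60, verification succeeds.

yes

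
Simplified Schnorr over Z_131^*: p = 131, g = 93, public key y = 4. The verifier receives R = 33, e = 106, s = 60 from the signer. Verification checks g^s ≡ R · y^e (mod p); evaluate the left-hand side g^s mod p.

113

93^2 = 8649 ≡ 3
93^4 ≡ 3^2 = 9
93^8 ≡ 9^2 = 81
93^16 ≡ 81^2 = 6561 ≡ 11
93^32 ≡ 11^2 = 121
60 = 32 + 16 + 8 + 4, so 93^60 ≡ 121·11·81·9 ≡ 113 (mod 131)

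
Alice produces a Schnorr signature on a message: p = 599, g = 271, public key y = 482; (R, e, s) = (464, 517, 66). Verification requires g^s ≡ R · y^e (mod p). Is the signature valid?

g^s mod p:
271^2 = 73441 ≡ 363
271^4 ≡ 363^2 = 131769 ≡ 588
271^8 ≡ 588^2 = 345744 ≡ 121
271^16 ≡ 121^2 = 14641 ≡ 265
271^32 ≡ 265^2 = 70225 ≡ 142
271^64 ≡ 142^2 = 20164 ≡ 397
66 = 64 + 2, so 271^66 ≡ 397·363 ≡ 351 (mod 599)
R · y^e mod p:
482^2 = 232324 ≡ 511
482^4 ≡ 511^2 = 261121 ≡ 556
482^8 ≡ 556^2 = 309136 ≡ 52
482^16 ≡ 52^2 = 2704 ≡ 308
482^32 ≡ 308^2 = 94864 ≡ 222
482^64 ≡ 222^2 = 49284 ≡ 166
482^128 ≡ 166^2 = 27556 ≡ 2
482^256 ≡ 2^2 = 4
482^512 ≡ 4^2 = 16
517 = 512 + 4 + 1, so 482^517 ≡ 16·556·482 ≡ 230 (mod 599)
464·230 = 106720 ≡ 98 (mod 599)
351 ≠ 98; the check fails.

invalid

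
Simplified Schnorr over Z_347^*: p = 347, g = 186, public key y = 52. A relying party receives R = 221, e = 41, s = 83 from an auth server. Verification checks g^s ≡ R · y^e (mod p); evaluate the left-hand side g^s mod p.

186^2 = 34596 ≡ 243
186^4 ≡ 243^2 = 59049 ≡ 59
186^8 ≡ 59^2 = 3481 ≡ 11
186^16 ≡ 11^2 = 121
186^32 ≡ 121^2 = 14641 ≡ 67
186^64 ≡ 67^2 = 4489 ≡ 325
83 = 64 + 16 + 2 + 1, so 186^83 ≡ 325·121·243·186 ≡ 316 (mod 347)

316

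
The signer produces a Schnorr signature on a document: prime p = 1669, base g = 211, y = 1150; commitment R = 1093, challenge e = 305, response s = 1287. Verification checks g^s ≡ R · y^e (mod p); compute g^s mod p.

920

Squares mod 1669: 211^1≡211, 211^2≡1127, 211^4≡20, 211^8≡400, 211^16≡1445, 211^32≡106, 211^64≡1222, 211^128≡1198, 211^256≡1533, 211^512≡137, 211^1024≡410
1287 = 1024 + 256 + 4 + 2 + 1, so 211^1287 ≡ 410·1533·20·1127·211 ≡ 920 (mod 1669)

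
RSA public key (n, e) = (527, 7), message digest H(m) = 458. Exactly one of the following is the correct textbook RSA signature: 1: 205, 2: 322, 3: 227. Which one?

2

Candidate 1: 205^7 mod 527 = 69
Candidate 2: 322^7 mod 527 = 458
  → matches H(m) = 458
Candidate 3: 227^7 mod 527 = 82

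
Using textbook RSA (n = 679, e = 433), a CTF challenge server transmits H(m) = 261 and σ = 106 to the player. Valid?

no

Squares mod 679: σ^1≡106, σ^2≡372, σ^4≡547, σ^8≡449, σ^16≡617, σ^32≡449, σ^64≡617, σ^128≡449, σ^256≡617
433 = 256 + 128 + 32 + 16 + 1, so σ^433 ≡ 617·449·449·617·106 ≡ 106 (mod 679)
106 ≠ 261, so verification fails.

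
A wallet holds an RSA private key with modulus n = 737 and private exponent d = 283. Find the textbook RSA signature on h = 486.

h^2 ≡ 486^2 = 236196 ≡ 356
h^4 ≡ 356^2 = 126736 ≡ 709
h^8 ≡ 709^2 = 502681 ≡ 47
h^16 ≡ 47^2 = 2209 ≡ 735
h^32 ≡ 735^2 = 540225 ≡ 4
h^64 ≡ 4^2 = 16
h^128 ≡ 16^2 = 256
h^256 ≡ 256^2 = 65536 ≡ 680
283 = 256 + 16 + 8 + 2 + 1, so h^283 ≡ 680·735·47·356·486 ≡ 492 (mod 737)

492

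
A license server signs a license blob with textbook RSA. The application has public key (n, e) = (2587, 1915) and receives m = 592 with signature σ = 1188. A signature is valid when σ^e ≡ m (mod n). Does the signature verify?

does not verify

σ^2 ≡ 1188^2 = 1411344 ≡ 1429
σ^4 ≡ 1429^2 = 2042041 ≡ 898
σ^8 ≡ 898^2 = 806404 ≡ 1847
σ^16 ≡ 1847^2 = 3411409 ≡ 1743
σ^32 ≡ 1743^2 = 3038049 ≡ 911
σ^64 ≡ 911^2 = 829921 ≡ 2081
σ^128 ≡ 2081^2 = 4330561 ≡ 2510
σ^256 ≡ 2510^2 = 6300100 ≡ 755
σ^512 ≡ 755^2 = 570025 ≡ 885
σ^1024 ≡ 885^2 = 783225 ≡ 1951
1915 = 1024 + 512 + 256 + 64 + 32 + 16 + 8 + 2 + 1, so σ^1915 ≡ 1951·885·755·2081·911·1743·1847·1429·1188 ≡ 359 (mod 2587)
The recovered value 359 does not match the digest 592.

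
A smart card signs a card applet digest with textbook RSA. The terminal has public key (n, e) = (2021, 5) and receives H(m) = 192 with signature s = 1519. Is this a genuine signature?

s^2 ≡ 1519^2 = 2307361 ≡ 1400
s^4 ≡ 1400^2 = 1960000 ≡ 1651
5 = 4 + 1, so s^5 ≡ 1651·1519 ≡ 1829 (mod 2021)
The recovered value 1829 does not match the digest 192.

forged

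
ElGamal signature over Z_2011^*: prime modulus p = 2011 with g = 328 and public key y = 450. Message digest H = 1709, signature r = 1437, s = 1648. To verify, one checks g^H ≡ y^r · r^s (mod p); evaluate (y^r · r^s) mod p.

Squares mod 2011: 450^1≡450, 450^2≡1400, 450^4≡1286, 450^8≡754, 450^16≡1414, 450^32≡462, 450^64≡278, 450^128≡866, 450^256≡1864, 450^512≡1499, 450^1024≡714
1437 = 1024 + 256 + 128 + 16 + 8 + 4 + 1, so 450^1437 ≡ 714·1864·866·1414·754·1286·450 ≡ 60 (mod 2011)
Squares mod 2011: 1437^1≡1437, 1437^2≡1683, 1437^4≡1001, 1437^8≡523, 1437^16≡33, 1437^32≡1089, 1437^64≡1442, 1437^128≡2001, 1437^256≡100, 1437^512≡1956, 1437^1024≡1014
1648 = 1024 + 512 + 64 + 32 + 16, so 1437^1648 ≡ 1014·1956·1442·1089·33 ≡ 812 (mod 2011)
y^r · r^s ≡ 60·812 = 48720 ≡ 456 (mod 2011)

456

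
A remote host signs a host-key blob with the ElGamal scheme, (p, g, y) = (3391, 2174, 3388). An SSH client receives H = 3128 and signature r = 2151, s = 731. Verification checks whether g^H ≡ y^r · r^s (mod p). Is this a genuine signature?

Left side g^H mod p:
2174^2 = 4726276 ≡ 2613
2174^4 ≡ 2613^2 = 6827769 ≡ 1686
2174^8 ≡ 1686^2 = 2842596 ≡ 938
2174^16 ≡ 938^2 = 879844 ≡ 1575
2174^32 ≡ 1575^2 = 2480625 ≡ 1804
2174^64 ≡ 1804^2 = 3254416 ≡ 2447
2174^128 ≡ 2447^2 = 5987809 ≡ 2694
2174^256 ≡ 2694^2 = 7257636 ≡ 896
2174^512 ≡ 896^2 = 802816 ≡ 2540
2174^1024 ≡ 2540^2 = 6451600 ≡ 1918
2174^2048 ≡ 1918^2 = 3678724 ≡ 2880
3128 = 2048 + 1024 + 32 + 16 + 8, so 2174^3128 ≡ 2880·1918·1804·1575·938 ≡ 2623 (mod 3391)
Right side y^r · r^s mod p:
3388^2 = 11478544 ≡ 9
3388^4 ≡ 9^2 = 81
3388^8 ≡ 81^2 = 6561 ≡ 3170
3388^16 ≡ 3170^2 = 10048900 ≡ 1367
3388^32 ≡ 1367^2 = 1868689 ≡ 248
3388^64 ≡ 248^2 = 61504 ≡ 466
3388^128 ≡ 466^2 = 217156 ≡ 132
3388^256 ≡ 132^2 = 17424 ≡ 469
3388^512 ≡ 469^2 = 219961 ≡ 2937
3388^1024 ≡ 2937^2 = 8625969 ≡ 2656
3388^2048 ≡ 2656^2 = 7054336 ≡ 1056
2151 = 2048 + 64 + 32 + 4 + 2 + 1, so 3388^2151 ≡ 1056·466·248·81·9·3388 ≡ 2573 (mod 3391)
2151^2 = 4626801 ≡ 1477
2151^4 ≡ 1477^2 = 2181529 ≡ 1116
2151^8 ≡ 1116^2 = 1245456 ≡ 959
2151^16 ≡ 959^2 = 919681 ≡ 720
2151^32 ≡ 720^2 = 518400 ≡ 2968
2151^64 ≡ 2968^2 = 8809024 ≡ 2597
2151^128 ≡ 2597^2 = 6744409 ≡ 3101
2151^256 ≡ 3101^2 = 9616201 ≡ 2716
2151^512 ≡ 2716^2 = 7376656 ≡ 1231
731 = 512 + 128 + 64 + 16 + 8 + 2 + 1, so 2151^731 ≡ 1231·3101·2597·720·959·1477·2151 ≡ 3230 (mod 3391)
2573·3230 = 8310790 ≡ 2840 (mod 3391)
2623 ≠ 2840, so verification fails.

forged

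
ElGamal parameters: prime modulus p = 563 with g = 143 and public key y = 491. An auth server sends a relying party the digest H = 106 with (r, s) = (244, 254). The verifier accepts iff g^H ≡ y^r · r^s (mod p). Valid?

yes

Left side g^H mod p:
143^2 = 20449 ≡ 181
143^4 ≡ 181^2 = 32761 ≡ 107
143^8 ≡ 107^2 = 11449 ≡ 189
143^16 ≡ 189^2 = 35721 ≡ 252
143^32 ≡ 252^2 = 63504 ≡ 448
143^64 ≡ 448^2 = 200704 ≡ 276
106 = 64 + 32 + 8 + 2, so 143^106 ≡ 276·448·189·181 ≡ 258 (mod 563)
Right side y^r · r^s mod p:
491^2 = 241081 ≡ 117
491^4 ≡ 117^2 = 13689 ≡ 177
491^8 ≡ 177^2 = 31329 ≡ 364
491^16 ≡ 364^2 = 132496 ≡ 191
491^32 ≡ 191^2 = 36481 ≡ 449
491^64 ≡ 449^2 = 201601 ≡ 47
491^128 ≡ 47^2 = 2209 ≡ 520
244 = 128 + 64 + 32 + 16 + 4, so 491^244 ≡ 520·47·449·191·177 ≡ 51 (mod 563)
244^2 = 59536 ≡ 421
244^4 ≡ 421^2 = 177241 ≡ 459
244^8 ≡ 459^2 = 210681 ≡ 119
244^16 ≡ 119^2 = 14161 ≡ 86
244^32 ≡ 86^2 = 7396 ≡ 77
244^64 ≡ 77^2 = 5929 ≡ 299
244^128 ≡ 299^2 = 89401 ≡ 447
254 = 128 + 64 + 32 + 16 + 8 + 4 + 2, so 244^254 ≡ 447·299·77·86·119·459·421 ≡ 270 (mod 563)
51·270 = 13770 ≡ 258 (mod 563)
258 ≡ 258 (mod 563), so the signature is genuine.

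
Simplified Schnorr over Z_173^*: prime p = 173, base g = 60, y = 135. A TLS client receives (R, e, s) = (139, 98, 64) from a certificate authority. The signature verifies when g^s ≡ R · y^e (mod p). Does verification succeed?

passes

g^s mod p:
60^2 = 3600 ≡ 140
60^4 ≡ 140^2 = 19600 ≡ 51
60^8 ≡ 51^2 = 2601 ≡ 6
60^16 ≡ 6^2 = 36
60^32 ≡ 36^2 = 1296 ≡ 85
60^64 ≡ 85^2 = 7225 ≡ 132
R · y^e mod p:
135^2 = 18225 ≡ 60
135^4 ≡ 60^2 = 3600 ≡ 140
135^8 ≡ 140^2 = 19600 ≡ 51
135^16 ≡ 51^2 = 2601 ≡ 6
135^32 ≡ 6^2 = 36
135^64 ≡ 36^2 = 1296 ≡ 85
98 = 64 + 32 + 2, so 135^98 ≡ 85·36·60 ≡ 47 (mod 173)
139·47 = 6533 ≡ 132 (mod 173)
132 ≡ 132 (mod 173); signature holds.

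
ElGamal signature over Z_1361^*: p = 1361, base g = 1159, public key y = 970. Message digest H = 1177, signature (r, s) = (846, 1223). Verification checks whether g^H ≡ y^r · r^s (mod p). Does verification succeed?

Left side g^H mod p:
Squares mod 1361: 1159^1≡1159, 1159^2≡1335, 1159^4≡676, 1159^8≡1041, 1159^16≡325, 1159^32≡828, 1159^64≡1001, 1159^128≡305, 1159^256≡477, 1159^512≡242, 1159^1024≡41
1177 = 1024 + 128 + 16 + 8 + 1, so 1159^1177 ≡ 41·305·325·1041·1159 ≡ 699 (mod 1361)
Right side y^r · r^s mod p:
Squares mod 1361: 970^1≡970, 970^2≡449, 970^4≡173, 970^8≡1348, 970^16≡169, 970^32≡1341, 970^64≡400, 970^128≡763, 970^256≡1022, 970^512≡597
846 = 512 + 256 + 64 + 8 + 4 + 2, so 970^846 ≡ 597·1022·400·1348·173·449 ≡ 1042 (mod 1361)
Squares mod 1361: 846^1≡846, 846^2≡1191, 846^4≡319, 846^8≡1047, 846^16≡604, 846^32≡68, 846^64≡541, 846^128≡66, 846^256≡273, 846^512≡1035, 846^1024≡118
1223 = 1024 + 128 + 64 + 4 + 2 + 1, so 846^1223 ≡ 118·66·541·319·1191·846 ≡ 467 (mod 1361)
1042·467 = 486614 ≡ 737 (mod 1361)
699 ≠ 737, so verification fails.

fails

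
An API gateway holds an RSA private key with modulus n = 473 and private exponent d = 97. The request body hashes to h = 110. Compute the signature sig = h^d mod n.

66

h^97 mod 473 = 66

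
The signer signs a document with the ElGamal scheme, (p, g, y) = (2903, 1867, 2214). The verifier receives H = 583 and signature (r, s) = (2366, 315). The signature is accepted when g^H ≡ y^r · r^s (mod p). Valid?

no

Left side g^H mod p:
Squares mod 2903: 1867^1≡1867, 1867^2≡2089, 1867^4≡712, 1867^8≡1822, 1867^16≡1555, 1867^32≡2729, 1867^64≡1246, 1867^128≡2314, 1867^256≡1464, 1867^512≡882
583 = 512 + 64 + 4 + 2 + 1, so 1867^583 ≡ 882·1246·712·2089·1867 ≡ 1513 (mod 2903)
Right side y^r · r^s mod p:
Squares mod 2903: 2214^1≡2214, 2214^2≡1532, 2214^4≡1400, 2214^8≡475, 2214^16≡2094, 2214^32≡1306, 2214^64≡1575, 2214^128≡1463, 2214^256≡858, 2214^512≡1705, 2214^1024≡1122, 2214^2048≡1885
2366 = 2048 + 256 + 32 + 16 + 8 + 4 + 2, so 2214^2366 ≡ 1885·858·1306·2094·475·1400·1532 ≡ 1849 (mod 2903)
Squares mod 2903: 2366^1≡2366, 2366^2≡972, 2366^4≡1309, 2366^8≡711, 2366^16≡399, 2366^32≡2439, 2366^64≡474, 2366^128≡1145, 2366^256≡1772
315 = 256 + 32 + 16 + 8 + 2 + 1, so 2366^315 ≡ 1772·2439·399·711·972·2366 ≡ 1146 (mod 2903)
1849·1146 = 2118954 ≡ 2667 (mod 2903)
1513 ≠ 2667, so verification fails.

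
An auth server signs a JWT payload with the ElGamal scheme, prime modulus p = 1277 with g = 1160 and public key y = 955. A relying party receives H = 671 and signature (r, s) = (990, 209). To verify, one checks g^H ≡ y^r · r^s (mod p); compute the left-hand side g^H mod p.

1160^2 = 1345600 ≡ 919
1160^4 ≡ 919^2 = 844561 ≡ 464
1160^8 ≡ 464^2 = 215296 ≡ 760
1160^16 ≡ 760^2 = 577600 ≡ 396
1160^32 ≡ 396^2 = 156816 ≡ 1022
1160^64 ≡ 1022^2 = 1044484 ≡ 1175
1160^128 ≡ 1175^2 = 1380625 ≡ 188
1160^256 ≡ 188^2 = 35344 ≡ 865
1160^512 ≡ 865^2 = 748225 ≡ 1180
671 = 512 + 128 + 16 + 8 + 4 + 2 + 1, so 1160^671 ≡ 1180·188·396·760·464·919·1160 ≡ 464 (mod 1277)

464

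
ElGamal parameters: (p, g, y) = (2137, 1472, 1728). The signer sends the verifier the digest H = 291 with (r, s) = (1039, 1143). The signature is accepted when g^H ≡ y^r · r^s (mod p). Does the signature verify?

Left side g^H mod p:
Squares mod 2137: 1472^1≡1472, 1472^2≡2003, 1472^4≡860, 1472^8≡198, 1472^16≡738, 1472^32≡1846, 1472^64≡1338, 1472^128≡1575, 1472^256≡1705
291 = 256 + 32 + 2 + 1, so 1472^291 ≡ 1705·1846·2003·1472 ≡ 1717 (mod 2137)
Right side y^r · r^s mod p:
Squares mod 2137: 1728^1≡1728, 1728^2≡595, 1728^4≡1420, 1728^8≡1209, 1728^16≡2110, 1728^32≡729, 1728^64≡1465, 1728^128≡677, 1728^256≡1011, 1728^512≡635, 1728^1024≡1469
1039 = 1024 + 8 + 4 + 2 + 1, so 1728^1039 ≡ 1469·1209·1420·595·1728 ≡ 144 (mod 2137)
Squares mod 2137: 1039^1≡1039, 1039^2≡336, 1039^4≡1772, 1039^8≡731, 1039^16≡111, 1039^32≡1636, 1039^64≡972, 1039^128≡230, 1039^256≡1612, 1039^512≡2089, 1039^1024≡167
1143 = 1024 + 64 + 32 + 16 + 4 + 2 + 1, so 1039^1143 ≡ 167·972·1636·111·1772·336·1039 ≡ 1956 (mod 2137)
144·1956 = 281664 ≡ 1717 (mod 2137)
1717 ≡ 1717 (mod 2137), so the signature is genuine.

verifies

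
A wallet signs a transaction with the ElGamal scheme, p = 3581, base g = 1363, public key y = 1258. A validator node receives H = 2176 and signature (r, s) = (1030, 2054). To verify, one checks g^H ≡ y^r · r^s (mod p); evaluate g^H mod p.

911

Squares mod 3581: 1363^1≡1363, 1363^2≡2811, 1363^4≡2035, 1363^8≡1589, 1363^16≡316, 1363^32≡3169, 1363^64≡1437, 1363^128≡2313, 1363^256≡3536, 1363^512≡2025, 1363^1024≡380, 1363^2048≡1160
2176 = 2048 + 128, so 1363^2176 ≡ 1160·2313 ≡ 911 (mod 3581)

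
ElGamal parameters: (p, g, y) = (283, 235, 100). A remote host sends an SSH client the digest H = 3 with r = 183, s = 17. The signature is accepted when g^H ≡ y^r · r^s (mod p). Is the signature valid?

invalid

Left side g^H mod p:
Squares mod 283: 235^1≡235, 235^2≡40
3 = 2 + 1, so 235^3 ≡ 40·235 ≡ 61 (mod 283)
Right side y^r · r^s mod p:
Squares mod 283: 100^1≡100, 100^2≡95, 100^4≡252, 100^8≡112, 100^16≡92, 100^32≡257, 100^64≡110, 100^128≡214
183 = 128 + 32 + 16 + 4 + 2 + 1, so 100^183 ≡ 214·257·92·252·95·100 ≡ 134 (mod 283)
Squares mod 283: 183^1≡183, 183^2≡95, 183^4≡252, 183^8≡112, 183^16≡92
17 = 16 + 1, so 183^17 ≡ 92·183 ≡ 139 (mod 283)
134·139 = 18626 ≡ 231 (mod 283)
61 ≠ 231, so verification fails.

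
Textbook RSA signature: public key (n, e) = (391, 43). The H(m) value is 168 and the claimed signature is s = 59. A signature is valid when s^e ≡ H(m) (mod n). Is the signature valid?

Squares mod 391: s^1≡59, s^2≡353, s^4≡271, s^8≡324, s^16≡188, s^32≡154
43 = 32 + 8 + 2 + 1, so s^43 ≡ 154·324·353·59 ≡ 223 (mod 391)
The recovered value 223 does not match the digest 168.

invalid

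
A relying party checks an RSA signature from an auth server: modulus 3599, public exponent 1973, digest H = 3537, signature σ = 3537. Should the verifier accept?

accept

σ^2 ≡ 3537^2 = 12510369 ≡ 245
σ^4 ≡ 245^2 = 60025 ≡ 2441
σ^8 ≡ 2441^2 = 5958481 ≡ 2136
σ^16 ≡ 2136^2 = 4562496 ≡ 2563
σ^32 ≡ 2563^2 = 6568969 ≡ 794
σ^64 ≡ 794^2 = 630436 ≡ 611
σ^128 ≡ 611^2 = 373321 ≡ 2624
σ^256 ≡ 2624^2 = 6885376 ≡ 489
σ^512 ≡ 489^2 = 239121 ≡ 1587
σ^1024 ≡ 1587^2 = 2518569 ≡ 2868
1973 = 1024 + 512 + 256 + 128 + 32 + 16 + 4 + 1, so σ^1973 ≡ 2868·1587·489·2624·794·2563·2441·3537 ≡ 3537 (mod 3599)
3537 = H, so the signature checks out.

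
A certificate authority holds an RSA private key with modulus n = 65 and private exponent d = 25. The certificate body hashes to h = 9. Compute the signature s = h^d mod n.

9

h^2 ≡ 9^2 = 81 ≡ 16
h^4 ≡ 16^2 = 256 ≡ 61
h^8 ≡ 61^2 = 3721 ≡ 16
h^16 ≡ 16^2 = 256 ≡ 61
25 = 16 + 8 + 1, so h^25 ≡ 61·16·9 ≡ 9 (mod 65)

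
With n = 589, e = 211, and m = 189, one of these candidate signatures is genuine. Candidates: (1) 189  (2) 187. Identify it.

Candidate 1: 189^2 = 35721 ≡ 381; 189^4 ≡ 381^2 = 145161 ≡ 267; 189^8 ≡ 267^2 = 71289 ≡ 20; 189^16 ≡ 20^2 = 400; 189^32 ≡ 400^2 = 160000 ≡ 381; 189^64 ≡ 381^2 = 145161 ≡ 267; 189^128 ≡ 267^2 = 71289 ≡ 20; 211 = 128 + 64 + 16 + 2 + 1, so 189^211 ≡ 20·267·400·381·189 ≡ 189 (mod 589)
  → matches m = 189
Candidate 2: 187^2 = 34969 ≡ 218; 187^4 ≡ 218^2 = 47524 ≡ 404; 187^8 ≡ 404^2 = 163216 ≡ 63; 187^16 ≡ 63^2 = 3969 ≡ 435; 187^32 ≡ 435^2 = 189225 ≡ 156; 187^64 ≡ 156^2 = 24336 ≡ 187; 187^128 ≡ 187^2 = 34969 ≡ 218; 211 = 128 + 64 + 16 + 2 + 1, so 187^211 ≡ 218·187·435·218·187 ≡ 404 (mod 589)

1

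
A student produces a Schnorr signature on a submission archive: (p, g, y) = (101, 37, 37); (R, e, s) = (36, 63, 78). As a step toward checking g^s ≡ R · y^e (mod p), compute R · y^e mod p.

37^2 = 1369 ≡ 56
37^4 ≡ 56^2 = 3136 ≡ 5
37^8 ≡ 5^2 = 25
37^16 ≡ 25^2 = 625 ≡ 19
37^32 ≡ 19^2 = 361 ≡ 58
63 = 32 + 16 + 8 + 4 + 2 + 1, so 37^63 ≡ 58·19·25·5·56·37 ≡ 80 (mod 101)
R · y^e ≡ 36·80 = 2880 ≡ 52 (mod 101)

52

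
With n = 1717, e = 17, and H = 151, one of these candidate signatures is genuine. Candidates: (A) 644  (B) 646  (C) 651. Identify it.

A

Candidate A: Squares mod 1717: 644^1≡644, 644^2≡939, 644^4≡900, 644^8≡1293, 644^16≡1208; 17 = 16 + 1, so 644^17 ≡ 1208·644 ≡ 151 (mod 1717)
  → matches H = 151
Candidate B: Squares mod 1717: 646^1≡646, 646^2≡85, 646^4≡357, 646^8≡391, 646^16≡68; 17 = 16 + 1, so 646^17 ≡ 68·646 ≡ 1003 (mod 1717)
Candidate C: Squares mod 1717: 651^1≡651, 651^2≡1419, 651^4≡1237, 651^8≡322, 651^16≡664; 17 = 16 + 1, so 651^17 ≡ 664·651 ≡ 1297 (mod 1717)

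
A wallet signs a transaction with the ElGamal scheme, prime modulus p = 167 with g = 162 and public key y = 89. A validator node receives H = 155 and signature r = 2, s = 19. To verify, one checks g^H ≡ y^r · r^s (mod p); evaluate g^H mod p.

Squares mod 167: 162^1≡162, 162^2≡25, 162^4≡124, 162^8≡12, 162^16≡144, 162^32≡28, 162^64≡116, 162^128≡96
155 = 128 + 16 + 8 + 2 + 1, so 162^155 ≡ 96·144·12·25·162 ≡ 56 (mod 167)

56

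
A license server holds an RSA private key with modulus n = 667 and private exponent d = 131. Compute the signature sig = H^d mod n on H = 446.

363

H^2 ≡ 446^2 = 198916 ≡ 150
H^4 ≡ 150^2 = 22500 ≡ 489
H^8 ≡ 489^2 = 239121 ≡ 335
H^16 ≡ 335^2 = 112225 ≡ 169
H^32 ≡ 169^2 = 28561 ≡ 547
H^64 ≡ 547^2 = 299209 ≡ 393
H^128 ≡ 393^2 = 154449 ≡ 372
131 = 128 + 2 + 1, so H^131 ≡ 372·150·446 ≡ 363 (mod 667)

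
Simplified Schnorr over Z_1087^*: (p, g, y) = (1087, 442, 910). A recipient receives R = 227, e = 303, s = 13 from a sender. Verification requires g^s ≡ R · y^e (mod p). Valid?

g^s mod p:
442^2 = 195364 ≡ 791
442^4 ≡ 791^2 = 625681 ≡ 656
442^8 ≡ 656^2 = 430336 ≡ 971
13 = 8 + 4 + 1, so 442^13 ≡ 971·656·442 ≡ 609 (mod 1087)
R · y^e mod p:
910^2 = 828100 ≡ 893
910^4 ≡ 893^2 = 797449 ≡ 678
910^8 ≡ 678^2 = 459684 ≡ 970
910^16 ≡ 970^2 = 940900 ≡ 645
910^32 ≡ 645^2 = 416025 ≡ 791
910^64 ≡ 791^2 = 625681 ≡ 656
910^128 ≡ 656^2 = 430336 ≡ 971
910^256 ≡ 971^2 = 942841 ≡ 412
303 = 256 + 32 + 8 + 4 + 2 + 1, so 910^303 ≡ 412·791·970·678·893·910 ≡ 629 (mod 1087)
227·629 = 142783 ≡ 386 (mod 1087)
609 ≠ 386; the check fails.

no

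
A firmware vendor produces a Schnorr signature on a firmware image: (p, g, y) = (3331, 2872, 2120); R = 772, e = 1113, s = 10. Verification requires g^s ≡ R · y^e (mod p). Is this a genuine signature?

g^s mod p:
2872^2 = 8248384 ≡ 828
2872^4 ≡ 828^2 = 685584 ≡ 2729
2872^8 ≡ 2729^2 = 7447441 ≡ 2656
10 = 8 + 2, so 2872^10 ≡ 2656·828 ≡ 708 (mod 3331)
R · y^e mod p:
2120^2 = 4494400 ≡ 881
2120^4 ≡ 881^2 = 776161 ≡ 38
2120^8 ≡ 38^2 = 1444
2120^16 ≡ 1444^2 = 2085136 ≡ 3261
2120^32 ≡ 3261^2 = 10634121 ≡ 1569
2120^64 ≡ 1569^2 = 2461761 ≡ 152
2120^128 ≡ 152^2 = 23104 ≡ 3118
2120^256 ≡ 3118^2 = 9721924 ≡ 2066
2120^512 ≡ 2066^2 = 4268356 ≡ 1345
2120^1024 ≡ 1345^2 = 1809025 ≡ 292
1113 = 1024 + 64 + 16 + 8 + 1, so 2120^1113 ≡ 292·152·3261·1444·2120 ≡ 2538 (mod 3331)
772·2538 = 1959336 ≡ 708 (mod 3331)
708 ≡ 708 (mod 3331); signature holds.

genuine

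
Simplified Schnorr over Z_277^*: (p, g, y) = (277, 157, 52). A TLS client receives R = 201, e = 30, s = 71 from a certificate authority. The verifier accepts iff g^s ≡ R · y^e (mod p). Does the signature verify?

verifies

g^s mod p:
157^2 = 24649 ≡ 273
157^4 ≡ 273^2 = 74529 ≡ 16
157^8 ≡ 16^2 = 256
157^16 ≡ 256^2 = 65536 ≡ 164
157^32 ≡ 164^2 = 26896 ≡ 27
157^64 ≡ 27^2 = 729 ≡ 175
71 = 64 + 4 + 2 + 1, so 157^71 ≡ 175·16·273·157 ≡ 273 (mod 277)
R · y^e mod p:
52^2 = 2704 ≡ 211
52^4 ≡ 211^2 = 44521 ≡ 201
52^8 ≡ 201^2 = 40401 ≡ 236
52^16 ≡ 236^2 = 55696 ≡ 19
30 = 16 + 8 + 4 + 2, so 52^30 ≡ 19·236·201·211 ≡ 175 (mod 277)
201·175 = 35175 ≡ 273 (mod 277)
273 ≡ 273 (mod 277); signature holds.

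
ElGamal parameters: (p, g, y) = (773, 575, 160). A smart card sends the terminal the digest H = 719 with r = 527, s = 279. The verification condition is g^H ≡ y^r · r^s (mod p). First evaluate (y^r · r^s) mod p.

581

160^2 = 25600 ≡ 91
160^4 ≡ 91^2 = 8281 ≡ 551
160^8 ≡ 551^2 = 303601 ≡ 585
160^16 ≡ 585^2 = 342225 ≡ 559
160^32 ≡ 559^2 = 312481 ≡ 189
160^64 ≡ 189^2 = 35721 ≡ 163
160^128 ≡ 163^2 = 26569 ≡ 287
160^256 ≡ 287^2 = 82369 ≡ 431
160^512 ≡ 431^2 = 185761 ≡ 241
527 = 512 + 8 + 4 + 2 + 1, so 160^527 ≡ 241·585·551·91·160 ≡ 441 (mod 773)
527^2 = 277729 ≡ 222
527^4 ≡ 222^2 = 49284 ≡ 585
527^8 ≡ 585^2 = 342225 ≡ 559
527^16 ≡ 559^2 = 312481 ≡ 189
527^32 ≡ 189^2 = 35721 ≡ 163
527^64 ≡ 163^2 = 26569 ≡ 287
527^128 ≡ 287^2 = 82369 ≡ 431
527^256 ≡ 431^2 = 185761 ≡ 241
279 = 256 + 16 + 4 + 2 + 1, so 527^279 ≡ 241·189·585·222·527 ≡ 578 (mod 773)
y^r · r^s ≡ 441·578 = 254898 ≡ 581 (mod 773)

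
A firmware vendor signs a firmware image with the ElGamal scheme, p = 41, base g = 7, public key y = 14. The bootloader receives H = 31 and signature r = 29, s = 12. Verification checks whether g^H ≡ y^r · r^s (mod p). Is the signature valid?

Left side g^H mod p:
Squares mod 41: 7^1≡7, 7^2≡8, 7^4≡23, 7^8≡37, 7^16≡16
31 = 16 + 8 + 4 + 2 + 1, so 7^31 ≡ 16·37·23·8·7 ≡ 19 (mod 41)
Right side y^r · r^s mod p:
Squares mod 41: 14^1≡14, 14^2≡32, 14^4≡40, 14^8≡1, 14^16≡1
29 = 16 + 8 + 4 + 1, so 14^29 ≡ 1·1·40·14 ≡ 27 (mod 41)
Squares mod 41: 29^1≡29, 29^2≡21, 29^4≡31, 29^8≡18
12 = 8 + 4, so 29^12 ≡ 18·31 ≡ 25 (mod 41)
27·25 = 675 ≡ 19 (mod 41)
19 ≡ 19 (mod 41), so the signature is genuine.

valid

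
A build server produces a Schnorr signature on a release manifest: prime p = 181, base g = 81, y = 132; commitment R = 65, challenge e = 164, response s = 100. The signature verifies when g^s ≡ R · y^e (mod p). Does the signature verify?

does not verify

g^s mod p:
81^2 = 6561 ≡ 45
81^4 ≡ 45^2 = 2025 ≡ 34
81^8 ≡ 34^2 = 1156 ≡ 70
81^16 ≡ 70^2 = 4900 ≡ 13
81^32 ≡ 13^2 = 169
81^64 ≡ 169^2 = 28561 ≡ 144
100 = 64 + 32 + 4, so 81^100 ≡ 144·169·34 ≡ 73 (mod 181)
R · y^e mod p:
132^2 = 17424 ≡ 48
132^4 ≡ 48^2 = 2304 ≡ 132
132^8 ≡ 132^2 = 17424 ≡ 48
132^16 ≡ 48^2 = 2304 ≡ 132
132^32 ≡ 132^2 = 17424 ≡ 48
132^64 ≡ 48^2 = 2304 ≡ 132
132^128 ≡ 132^2 = 17424 ≡ 48
164 = 128 + 32 + 4, so 132^164 ≡ 48·48·132 ≡ 48 (mod 181)
65·48 = 3120 ≡ 43 (mod 181)
73 ≠ 43; the check fails.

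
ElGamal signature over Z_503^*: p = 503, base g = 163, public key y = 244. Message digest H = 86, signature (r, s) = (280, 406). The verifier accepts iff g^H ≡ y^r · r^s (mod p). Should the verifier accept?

reject

Left side g^H mod p:
163^86 mod 503 = 400
Right side y^r · r^s mod p:
244^280 mod 503 = 402
280^406 mod 503 = 95
402·95 = 38190 ≡ 465 (mod 503)
400 ≠ 465, so verification fails.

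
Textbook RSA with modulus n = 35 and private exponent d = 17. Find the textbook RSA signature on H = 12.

17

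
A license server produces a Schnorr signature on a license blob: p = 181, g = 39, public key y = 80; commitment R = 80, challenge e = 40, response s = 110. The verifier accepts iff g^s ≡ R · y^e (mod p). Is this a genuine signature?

genuine

g^s mod p:
39^2 = 1521 ≡ 73
39^4 ≡ 73^2 = 5329 ≡ 80
39^8 ≡ 80^2 = 6400 ≡ 65
39^16 ≡ 65^2 = 4225 ≡ 62
39^32 ≡ 62^2 = 3844 ≡ 43
39^64 ≡ 43^2 = 1849 ≡ 39
110 = 64 + 32 + 8 + 4 + 2, so 39^110 ≡ 39·43·65·80·73 ≡ 73 (mod 181)
R · y^e mod p:
80^2 = 6400 ≡ 65
80^4 ≡ 65^2 = 4225 ≡ 62
80^8 ≡ 62^2 = 3844 ≡ 43
80^16 ≡ 43^2 = 1849 ≡ 39
80^32 ≡ 39^2 = 1521 ≡ 73
40 = 32 + 8, so 80^40 ≡ 73·43 ≡ 62 (mod 181)
80·62 = 4960 ≡ 73 (mod 181)
73 ≡ 73 (mod 181); signature holds.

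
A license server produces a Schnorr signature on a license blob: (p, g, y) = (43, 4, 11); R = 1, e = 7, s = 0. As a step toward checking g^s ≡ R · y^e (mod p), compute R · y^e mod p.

Squares mod 43: 11^1≡11, 11^2≡35, 11^4≡21
7 = 4 + 2 + 1, so 11^7 ≡ 21·35·11 ≡ 1 (mod 43)
R · y^e ≡ 1·1 = 1 ≡ 1 (mod 43)

1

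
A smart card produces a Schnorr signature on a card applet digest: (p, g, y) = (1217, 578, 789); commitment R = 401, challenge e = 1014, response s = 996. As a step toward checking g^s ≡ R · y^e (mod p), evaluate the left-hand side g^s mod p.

956

578^2 = 334084 ≡ 626
578^4 ≡ 626^2 = 391876 ≡ 2
578^8 ≡ 2^2 = 4
578^16 ≡ 4^2 = 16
578^32 ≡ 16^2 = 256
578^64 ≡ 256^2 = 65536 ≡ 1035
578^128 ≡ 1035^2 = 1071225 ≡ 265
578^256 ≡ 265^2 = 70225 ≡ 856
578^512 ≡ 856^2 = 732736 ≡ 102
996 = 512 + 256 + 128 + 64 + 32 + 4, so 578^996 ≡ 102·856·265·1035·256·2 ≡ 956 (mod 1217)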